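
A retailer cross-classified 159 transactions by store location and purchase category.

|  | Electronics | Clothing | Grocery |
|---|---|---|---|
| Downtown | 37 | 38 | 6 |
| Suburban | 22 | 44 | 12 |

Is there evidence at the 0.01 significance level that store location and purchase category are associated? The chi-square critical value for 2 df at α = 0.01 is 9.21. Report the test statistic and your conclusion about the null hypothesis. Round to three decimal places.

6.198; fail to reject H₀

Row totals: 81, 78. Column totals: 59, 82, 18. Grand total N = 159.
Expected counts (row total × column total / N):
  Downtown, Electronics: 81×59/159 = 30.0566
  Downtown, Clothing: 81×82/159 = 41.7736
  Downtown, Grocery: 81×18/159 = 9.1698
  Suburban, Electronics: 78×59/159 = 28.9434
  Suburban, Clothing: 78×82/159 = 40.2264
  Suburban, Grocery: 78×18/159 = 8.8302
Contributions (O − E)²/E:
  (37 − 30.0566)²/30.0566 = 1.6040
  (38 − 41.7736)²/41.7736 = 0.3409
  (6 − 9.1698)²/9.1698 = 1.0957
  (22 − 28.9434)²/28.9434 = 1.6657
  (44 − 40.2264)²/40.2264 = 0.3540
  (12 − 8.8302)²/8.8302 = 1.1379
χ² = 1.6040 + 0.3409 + 1.0957 + 1.6657 + 0.3540 + 1.1379 = 6.198
df = (2−1)(3−1) = 2. Since 6.198 < 9.21, fail to reject the null hypothesis of independence at α = 0.01.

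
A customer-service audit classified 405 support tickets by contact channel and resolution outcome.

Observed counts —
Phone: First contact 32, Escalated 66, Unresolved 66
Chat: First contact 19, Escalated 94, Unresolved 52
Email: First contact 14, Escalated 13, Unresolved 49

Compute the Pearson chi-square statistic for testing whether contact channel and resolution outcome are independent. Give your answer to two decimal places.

Row totals: 164, 165, 76. Column totals: 65, 173, 167. Grand total N = 405.
Expected counts (row total × column total / N):
  Phone, First contact: 164×65/405 = 26.321
  Phone, Escalated: 164×173/405 = 70.054
  Phone, Unresolved: 164×167/405 = 67.625
  Chat, First contact: 165×65/405 = 26.481
  Chat, Escalated: 165×173/405 = 70.481
  Chat, Unresolved: 165×167/405 = 68.037
  Email, First contact: 76×65/405 = 12.198
  Email, Escalated: 76×173/405 = 32.464
  Email, Unresolved: 76×167/405 = 31.338
Contributions (O − E)²/E:
  (32 − 26.321)²/26.321 = 1.2253
  (66 − 70.054)²/70.054 = 0.2346
  (66 − 67.625)²/67.625 = 0.0390
  (19 − 26.481)²/26.481 = 2.1134
  (94 − 70.481)²/70.481 = 7.8481
  (52 − 68.037)²/68.037 = 3.7801
  (14 − 12.198)²/12.198 = 0.2662
  (13 − 32.464)²/32.464 = 11.6698
  (49 − 31.338)²/31.338 = 9.9542
χ² = 1.2253 + 0.2346 + 0.0390 + 2.1134 + 7.8481 + 3.7801 + 0.2662 + 11.6698 + 9.9542 = 37.13

37.13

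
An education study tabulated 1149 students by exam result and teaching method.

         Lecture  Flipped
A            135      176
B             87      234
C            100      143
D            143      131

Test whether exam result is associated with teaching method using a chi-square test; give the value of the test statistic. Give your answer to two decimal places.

Row totals: 311, 321, 243, 274. Column totals: 465, 684. Grand total N = 1149.
Expected counts (row total × column total / N):
  A, Lecture: 311×465/1149 = 125.8616
  A, Flipped: 311×684/1149 = 185.1384
  B, Lecture: 321×465/1149 = 129.9086
  B, Flipped: 321×684/1149 = 191.0914
  C, Lecture: 243×465/1149 = 98.3420
  C, Flipped: 243×684/1149 = 144.6580
  D, Lecture: 274×465/1149 = 110.8877
  D, Flipped: 274×684/1149 = 163.1123
Contributions (O − E)²/E:
  (135 − 125.8616)²/125.8616 = 0.6635
  (176 − 185.1384)²/185.1384 = 0.4511
  (87 − 129.9086)²/129.9086 = 14.1726
  (234 − 191.0914)²/191.0914 = 9.6349
  (100 − 98.3420)²/98.3420 = 0.0280
  (143 − 144.6580)²/144.6580 = 0.0190
  (143 − 110.8877)²/110.8877 = 9.2995
  (131 − 163.1123)²/163.1123 = 6.3220
χ² = 0.6635 + 0.4511 + 14.1726 + 9.6349 + 0.0280 + 0.0190 + 9.2995 + 6.3220 = 40.59

40.59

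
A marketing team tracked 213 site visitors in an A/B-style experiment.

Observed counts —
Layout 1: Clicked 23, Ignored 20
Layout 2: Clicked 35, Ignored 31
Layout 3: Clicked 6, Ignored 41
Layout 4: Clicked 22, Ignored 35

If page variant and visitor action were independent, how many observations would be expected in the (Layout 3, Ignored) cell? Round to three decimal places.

Row total (Layout 3) = 47; column total (Ignored) = 127; grand total N = 213.
Expected count = (row total × column total) / N = 47 × 127 / 213 = 28.023.

28.023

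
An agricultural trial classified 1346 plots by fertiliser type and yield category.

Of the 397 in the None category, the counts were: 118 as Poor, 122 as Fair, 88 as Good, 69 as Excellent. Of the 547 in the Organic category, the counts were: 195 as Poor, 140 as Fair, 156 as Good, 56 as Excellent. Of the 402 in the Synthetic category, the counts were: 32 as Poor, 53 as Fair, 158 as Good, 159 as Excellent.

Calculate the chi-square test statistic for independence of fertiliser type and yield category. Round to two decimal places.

219.42

Row totals: 397, 547, 402. Column totals: 345, 315, 402, 284. Grand total N = 1346.
Expected counts (row total × column total / N):
  None, Poor: 397×345/1346 = 101.757
  None, Fair: 397×315/1346 = 92.909
  None, Good: 397×402/1346 = 118.569
  None, Excellent: 397×284/1346 = 83.765
  Organic, Poor: 547×345/1346 = 140.204
  Organic, Fair: 547×315/1346 = 128.013
  Organic, Good: 547×402/1346 = 163.368
  Organic, Excellent: 547×284/1346 = 115.415
  Synthetic, Poor: 402×345/1346 = 103.039
  Synthetic, Fair: 402×315/1346 = 94.079
  Synthetic, Good: 402×402/1346 = 120.062
  Synthetic, Excellent: 402×284/1346 = 84.820
Contributions (O − E)²/E:
  (118 − 101.757)²/101.757 = 2.5928
  (122 − 92.909)²/92.909 = 9.1088
  (88 − 118.569)²/118.569 = 7.8812
  (69 − 83.765)²/83.765 = 2.6026
  (195 − 140.204)²/140.204 = 21.4159
  (140 − 128.013)²/128.013 = 1.1224
  (156 − 163.368)²/163.368 = 0.3323
  (56 − 115.415)²/115.415 = 30.5865
  (32 − 103.039)²/103.039 = 48.9770
  (53 − 94.079)²/94.079 = 17.9369
  (158 − 120.062)²/120.062 = 11.9879
  (159 − 84.820)²/84.820 = 64.8747
χ² = 2.5928 + 9.1088 + 7.8812 + 2.6026 + 21.4159 + 1.1224 + 0.3323 + 30.5865 + 48.9770 + 17.9369 + 11.9879 + 64.8747 = 219.42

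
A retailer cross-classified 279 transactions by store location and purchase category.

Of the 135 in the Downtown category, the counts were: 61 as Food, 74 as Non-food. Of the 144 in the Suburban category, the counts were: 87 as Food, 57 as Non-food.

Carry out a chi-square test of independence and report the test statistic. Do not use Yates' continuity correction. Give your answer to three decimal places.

6.490

Row totals: 135, 144. Column totals: 148, 131. Grand total N = 279.
Expected counts (row total × column total / N):
  Downtown, Food: 135×148/279 = 71.6129
  Downtown, Non-food: 135×131/279 = 63.3871
  Suburban, Food: 144×148/279 = 76.3871
  Suburban, Non-food: 144×131/279 = 67.6129
Contributions (O − E)²/E:
  (61 − 71.6129)²/71.6129 = 1.5728
  (74 − 63.3871)²/63.3871 = 1.7769
  (87 − 76.3871)²/76.3871 = 1.4745
  (57 − 67.6129)²/67.6129 = 1.6659
χ² = 1.5728 + 1.7769 + 1.4745 + 1.6659 = 6.490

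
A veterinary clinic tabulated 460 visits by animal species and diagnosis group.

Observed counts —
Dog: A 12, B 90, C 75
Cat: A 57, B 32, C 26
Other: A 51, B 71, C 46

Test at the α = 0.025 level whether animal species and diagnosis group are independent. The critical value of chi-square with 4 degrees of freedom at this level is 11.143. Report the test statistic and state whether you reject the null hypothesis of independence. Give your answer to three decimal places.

69.833; reject H₀

Row totals: 177, 115, 168. Column totals: 120, 193, 147. Grand total N = 460.
Expected counts (row total × column total / N):
  Dog, A: 177×120/460 = 46.1739
  Dog, B: 177×193/460 = 74.2630
  Dog, C: 177×147/460 = 56.5630
  Cat, A: 115×120/460 = 30.0000
  Cat, B: 115×193/460 = 48.2500
  Cat, C: 115×147/460 = 36.7500
  Other, A: 168×120/460 = 43.8261
  Other, B: 168×193/460 = 70.4870
  Other, C: 168×147/460 = 53.6870
Contributions (O − E)²/E:
  (12 − 46.1739)²/46.1739 = 25.2925
  (90 − 74.2630)²/74.2630 = 3.3348
  (75 − 56.5630)²/56.5630 = 6.0096
  (57 − 30.0000)²/30.0000 = 24.3000
  (32 − 48.2500)²/48.2500 = 5.4728
  (26 − 36.7500)²/36.7500 = 3.1446
  (51 − 43.8261)²/43.8261 = 1.1743
  (71 − 70.4870)²/70.4870 = 0.0037
  (46 − 53.6870)²/53.6870 = 1.1006
χ² = 25.2925 + 3.3348 + 6.0096 + 24.3000 + 5.4728 + 3.1446 + 1.1743 + 0.0037 + 1.1006 = 69.833
df = (3−1)(3−1) = 4. Since 69.833 > 11.143, reject the null hypothesis of independence at α = 0.025.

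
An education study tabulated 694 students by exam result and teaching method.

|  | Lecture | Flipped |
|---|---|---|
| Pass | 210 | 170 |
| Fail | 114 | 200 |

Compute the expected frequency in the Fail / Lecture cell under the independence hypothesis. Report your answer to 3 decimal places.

Row total (Fail) = 314; column total (Lecture) = 324; grand total N = 694.
Expected count = (row total × column total) / N = 314 × 324 / 694 = 146.594.

146.594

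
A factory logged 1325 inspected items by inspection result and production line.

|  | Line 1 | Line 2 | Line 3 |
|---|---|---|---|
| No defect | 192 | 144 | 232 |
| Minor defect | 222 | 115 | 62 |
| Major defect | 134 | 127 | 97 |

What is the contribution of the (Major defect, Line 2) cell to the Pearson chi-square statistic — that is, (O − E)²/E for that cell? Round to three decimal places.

4.944

Row total (Major defect) = 358; column total (Line 2) = 386; N = 1325.
Expected count E = 358 × 386 / 1325 = 104.2928.
Contribution = (O − E)²/E = (127 − 104.2928)² / 104.2928 = 4.944.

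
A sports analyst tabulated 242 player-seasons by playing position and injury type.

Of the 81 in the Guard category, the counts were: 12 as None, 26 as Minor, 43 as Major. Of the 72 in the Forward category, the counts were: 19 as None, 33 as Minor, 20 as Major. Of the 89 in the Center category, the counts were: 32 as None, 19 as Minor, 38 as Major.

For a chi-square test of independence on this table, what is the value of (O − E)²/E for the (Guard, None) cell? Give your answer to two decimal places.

3.92

Row total (Guard) = 81; column total (None) = 63; N = 242.
Expected count E = 81 × 63 / 242 = 21.087.
Contribution = (O − E)²/E = (12 − 21.087)² / 21.087 = 3.92.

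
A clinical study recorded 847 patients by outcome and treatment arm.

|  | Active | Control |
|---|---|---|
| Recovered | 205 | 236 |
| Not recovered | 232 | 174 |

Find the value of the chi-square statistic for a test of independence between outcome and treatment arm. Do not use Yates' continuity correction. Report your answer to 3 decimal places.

9.614

Row totals: 441, 406. Column totals: 437, 410. Grand total N = 847.
Expected counts (row total × column total / N):
  Recovered, Active: 441×437/847 = 227.5289
  Recovered, Control: 441×410/847 = 213.4711
  Not recovered, Active: 406×437/847 = 209.4711
  Not recovered, Control: 406×410/847 = 196.5289
Contributions (O − E)²/E:
  (205 − 227.5289)²/227.5289 = 2.2307
  (236 − 213.4711)²/213.4711 = 2.3776
  (232 − 209.4711)²/209.4711 = 2.4230
  (174 − 196.5289)²/196.5289 = 2.5826
χ² = 2.2307 + 2.3776 + 2.4230 + 2.5826 = 9.614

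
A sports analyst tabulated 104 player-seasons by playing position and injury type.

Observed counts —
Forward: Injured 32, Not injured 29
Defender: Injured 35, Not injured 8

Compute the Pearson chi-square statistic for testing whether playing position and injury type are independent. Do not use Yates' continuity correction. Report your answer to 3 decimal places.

9.214

Row totals: 61, 43. Column totals: 67, 37. Grand total N = 104.
Expected counts (row total × column total / N):
  Forward, Injured: 61×67/104 = 39.2981
  Forward, Not injured: 61×37/104 = 21.7019
  Defender, Injured: 43×67/104 = 27.7019
  Defender, Not injured: 43×37/104 = 15.2981
Contributions (O − E)²/E:
  (32 − 39.2981)²/39.2981 = 1.3553
  (29 − 21.7019)²/21.7019 = 2.4543
  (35 − 27.7019)²/27.7019 = 1.9227
  (8 − 15.2981)²/15.2981 = 3.4816
χ² = 1.3553 + 2.4543 + 1.9227 + 3.4816 = 9.214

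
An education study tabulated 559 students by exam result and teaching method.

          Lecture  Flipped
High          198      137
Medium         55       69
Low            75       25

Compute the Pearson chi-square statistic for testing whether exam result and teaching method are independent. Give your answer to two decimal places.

Row totals: 335, 124, 100. Column totals: 328, 231. Grand total N = 559.
Expected counts (row total × column total / N):
  High, Lecture: 335×328/559 = 196.565
  High, Flipped: 335×231/559 = 138.435
  Medium, Lecture: 124×328/559 = 72.758
  Medium, Flipped: 124×231/559 = 51.242
  Low, Lecture: 100×328/559 = 58.676
  Low, Flipped: 100×231/559 = 41.324
Contributions (O − E)²/E:
  (198 − 196.565)²/196.565 = 0.0105
  (137 − 138.435)²/138.435 = 0.0149
  (55 − 72.758)²/72.758 = 4.3342
  (69 − 51.242)²/51.242 = 6.1541
  (75 − 58.676)²/58.676 = 4.5414
  (25 − 41.324)²/41.324 = 6.4484
χ² = 0.0105 + 0.0149 + 4.3342 + 6.1541 + 4.5414 + 6.4484 = 21.50

21.50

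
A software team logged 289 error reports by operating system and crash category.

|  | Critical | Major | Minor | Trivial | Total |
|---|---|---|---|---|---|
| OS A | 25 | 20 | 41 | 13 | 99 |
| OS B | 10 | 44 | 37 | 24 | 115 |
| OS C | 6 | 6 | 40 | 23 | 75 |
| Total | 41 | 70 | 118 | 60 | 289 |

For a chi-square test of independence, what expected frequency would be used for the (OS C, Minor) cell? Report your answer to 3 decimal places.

Row total (OS C) = 75; column total (Minor) = 118; grand total N = 289.
Expected count = (row total × column total) / N = 75 × 118 / 289 = 30.623.

30.623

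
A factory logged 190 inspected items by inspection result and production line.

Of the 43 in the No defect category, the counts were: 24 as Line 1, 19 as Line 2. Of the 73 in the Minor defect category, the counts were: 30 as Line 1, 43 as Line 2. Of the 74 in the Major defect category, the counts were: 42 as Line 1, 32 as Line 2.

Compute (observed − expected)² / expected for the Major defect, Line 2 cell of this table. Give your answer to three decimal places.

Row total (Major defect) = 74; column total (Line 2) = 94; N = 190.
Expected count E = 74 × 94 / 190 = 36.6105.
Contribution = (O − E)²/E = (32 − 36.6105)² / 36.6105 = 0.581.

0.581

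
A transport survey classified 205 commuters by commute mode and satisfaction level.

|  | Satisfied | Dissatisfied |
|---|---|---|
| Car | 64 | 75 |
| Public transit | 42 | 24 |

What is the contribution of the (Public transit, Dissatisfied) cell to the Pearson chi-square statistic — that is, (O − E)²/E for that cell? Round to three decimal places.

1.945

Row total (Public transit) = 66; column total (Dissatisfied) = 99; N = 205.
Expected count E = 66 × 99 / 205 = 31.8732.
Contribution = (O − E)²/E = (24 − 31.8732)² / 31.8732 = 1.945.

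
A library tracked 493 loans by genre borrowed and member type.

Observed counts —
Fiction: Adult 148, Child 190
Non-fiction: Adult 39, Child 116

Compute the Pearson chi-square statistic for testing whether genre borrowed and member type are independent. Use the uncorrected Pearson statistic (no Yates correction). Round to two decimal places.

Row totals: 338, 155. Column totals: 187, 306. Grand total N = 493.
Expected counts (row total × column total / N):
  Fiction, Adult: 338×187/493 = 128.207
  Fiction, Child: 338×306/493 = 209.793
  Non-fiction, Adult: 155×187/493 = 58.793
  Non-fiction, Child: 155×306/493 = 96.207
Contributions (O − E)²/E:
  (148 − 128.207)²/128.207 = 3.0557
  (190 − 209.793)²/209.793 = 1.8674
  (39 − 58.793)²/58.793 = 6.6634
  (116 − 96.207)²/96.207 = 4.0721
χ² = 3.0557 + 1.8674 + 6.6634 + 4.0721 = 15.66

15.66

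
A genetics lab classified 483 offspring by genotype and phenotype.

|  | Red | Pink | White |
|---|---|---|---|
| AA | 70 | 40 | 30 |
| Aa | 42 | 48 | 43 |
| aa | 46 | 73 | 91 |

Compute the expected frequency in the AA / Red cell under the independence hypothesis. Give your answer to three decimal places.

Row total (AA) = 140; column total (Red) = 158; grand total N = 483.
Expected count = (row total × column total) / N = 140 × 158 / 483 = 45.797.

45.797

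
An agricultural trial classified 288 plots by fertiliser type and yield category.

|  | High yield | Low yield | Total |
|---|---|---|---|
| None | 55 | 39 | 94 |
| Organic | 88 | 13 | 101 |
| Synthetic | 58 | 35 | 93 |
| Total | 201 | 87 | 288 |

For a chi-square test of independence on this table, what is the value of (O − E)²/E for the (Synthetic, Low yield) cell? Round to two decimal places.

Row total (Synthetic) = 93; column total (Low yield) = 87; N = 288.
Expected count E = 93 × 87 / 288 = 28.094.
Contribution = (O − E)²/E = (35 − 28.094)² / 28.094 = 1.70.

1.70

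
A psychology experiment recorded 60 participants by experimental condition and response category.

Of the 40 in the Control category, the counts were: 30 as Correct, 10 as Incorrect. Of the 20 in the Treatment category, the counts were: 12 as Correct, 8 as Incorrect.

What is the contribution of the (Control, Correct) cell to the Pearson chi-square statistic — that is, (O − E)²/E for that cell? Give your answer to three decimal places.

0.143

Row total (Control) = 40; column total (Correct) = 42; N = 60.
Expected count E = 40 × 42 / 60 = 28.0000.
Contribution = (O − E)²/E = (30 − 28.0000)² / 28.0000 = 0.143.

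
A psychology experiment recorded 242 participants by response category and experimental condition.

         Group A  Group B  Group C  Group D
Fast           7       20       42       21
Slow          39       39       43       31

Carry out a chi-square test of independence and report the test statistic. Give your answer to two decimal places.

15.44

Row totals: 90, 152. Column totals: 46, 59, 85, 52. Grand total N = 242.
Expected counts (row total × column total / N):
  Fast, Group A: 90×46/242 = 17.107
  Fast, Group B: 90×59/242 = 21.942
  Fast, Group C: 90×85/242 = 31.612
  Fast, Group D: 90×52/242 = 19.339
  Slow, Group A: 152×46/242 = 28.893
  Slow, Group B: 152×59/242 = 37.058
  Slow, Group C: 152×85/242 = 53.388
  Slow, Group D: 152×52/242 = 32.661
Contributions (O − E)²/E:
  (7 − 17.107)²/17.107 = 5.9713
  (20 − 21.942)²/21.942 = 0.1719
  (42 − 31.612)²/31.612 = 3.4136
  (21 − 19.339)²/19.339 = 0.1427
  (39 − 28.893)²/28.893 = 3.5355
  (39 − 37.058)²/37.058 = 0.1018
  (43 − 53.388)²/53.388 = 2.0213
  (31 − 32.661)²/32.661 = 0.0845
χ² = 5.9713 + 0.1719 + 3.4136 + 0.1427 + 3.5355 + 0.1018 + 2.0213 + 0.0845 = 15.44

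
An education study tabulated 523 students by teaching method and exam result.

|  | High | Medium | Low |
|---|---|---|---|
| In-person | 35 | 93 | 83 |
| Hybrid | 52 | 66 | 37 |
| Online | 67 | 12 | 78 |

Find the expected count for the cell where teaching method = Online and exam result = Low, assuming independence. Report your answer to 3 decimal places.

Row total (Online) = 157; column total (Low) = 198; grand total N = 523.
Expected count = (row total × column total) / N = 157 × 198 / 523 = 59.438.

59.438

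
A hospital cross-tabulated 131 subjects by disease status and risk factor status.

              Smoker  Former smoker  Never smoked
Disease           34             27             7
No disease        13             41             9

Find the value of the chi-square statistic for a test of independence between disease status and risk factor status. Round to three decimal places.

Row totals: 68, 63. Column totals: 47, 68, 16. Grand total N = 131.
Expected counts (row total × column total / N):
  Disease, Smoker: 68×47/131 = 24.39695
  Disease, Former smoker: 68×68/131 = 35.29771
  Disease, Never smoked: 68×16/131 = 8.30534
  No disease, Smoker: 63×47/131 = 22.60305
  No disease, Former smoker: 63×68/131 = 32.70229
  No disease, Never smoked: 63×16/131 = 7.69466
Contributions (O − E)²/E:
  (34 − 24.39695)²/24.39695 = 3.7799
  (27 − 35.29771)²/35.29771 = 1.9506
  (7 − 8.30534)²/8.30534 = 0.2052
  (13 − 22.60305)²/22.60305 = 4.0799
  (41 − 32.70229)²/32.70229 = 2.1054
  (9 − 7.69466)²/7.69466 = 0.2214
χ² = 3.7799 + 1.9506 + 0.2052 + 4.0799 + 2.1054 + 0.2214 = 12.342

12.342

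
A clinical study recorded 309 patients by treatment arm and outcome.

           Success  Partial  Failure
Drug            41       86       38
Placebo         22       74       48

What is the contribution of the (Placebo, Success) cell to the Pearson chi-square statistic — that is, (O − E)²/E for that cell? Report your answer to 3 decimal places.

1.845

Row total (Placebo) = 144; column total (Success) = 63; N = 309.
Expected count E = 144 × 63 / 309 = 29.3592.
Contribution = (O − E)²/E = (22 − 29.3592)² / 29.3592 = 1.845.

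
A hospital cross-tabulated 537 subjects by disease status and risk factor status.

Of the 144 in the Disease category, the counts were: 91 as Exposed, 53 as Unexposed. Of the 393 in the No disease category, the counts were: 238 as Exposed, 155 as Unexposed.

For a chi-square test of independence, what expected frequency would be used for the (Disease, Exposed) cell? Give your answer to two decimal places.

Row total (Disease) = 144; column total (Exposed) = 329; grand total N = 537.
Expected count = (row total × column total) / N = 144 × 329 / 537 = 88.22.

88.22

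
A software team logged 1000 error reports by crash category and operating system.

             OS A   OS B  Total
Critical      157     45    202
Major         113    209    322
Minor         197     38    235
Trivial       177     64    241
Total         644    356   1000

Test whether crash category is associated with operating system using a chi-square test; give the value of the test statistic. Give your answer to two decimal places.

183.56

Grand total N = 1000.
Expected counts (row total × column total / N):
  Critical, OS A: 202×644/1000 = 130.088
  Critical, OS B: 202×356/1000 = 71.912
  Major, OS A: 322×644/1000 = 207.368
  Major, OS B: 322×356/1000 = 114.632
  Minor, OS A: 235×644/1000 = 151.340
  Minor, OS B: 235×356/1000 = 83.660
  Trivial, OS A: 241×644/1000 = 155.204
  Trivial, OS B: 241×356/1000 = 85.796
Contributions (O − E)²/E:
  (157 − 130.088)²/130.088 = 5.5674
  (45 − 71.912)²/71.912 = 10.0714
  (113 − 207.368)²/207.368 = 42.9445
  (209 − 114.632)²/114.632 = 77.6862
  (197 − 151.340)²/151.340 = 13.7758
  (38 − 83.660)²/83.660 = 24.9203
  (177 − 155.204)²/155.204 = 3.0609
  (64 − 85.796)²/85.796 = 5.5372
χ² = 5.5674 + 10.0714 + 42.9445 + 77.6862 + 13.7758 + 24.9203 + 3.0609 + 5.5372 = 183.56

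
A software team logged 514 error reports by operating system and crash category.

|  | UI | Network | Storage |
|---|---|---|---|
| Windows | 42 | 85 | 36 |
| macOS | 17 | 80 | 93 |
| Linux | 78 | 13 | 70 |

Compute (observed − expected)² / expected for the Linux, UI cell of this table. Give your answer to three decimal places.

Row total (Linux) = 161; column total (UI) = 137; N = 514.
Expected count E = 161 × 137 / 514 = 42.9125.
Contribution = (O − E)²/E = (78 − 42.9125)² / 42.9125 = 28.689.

28.689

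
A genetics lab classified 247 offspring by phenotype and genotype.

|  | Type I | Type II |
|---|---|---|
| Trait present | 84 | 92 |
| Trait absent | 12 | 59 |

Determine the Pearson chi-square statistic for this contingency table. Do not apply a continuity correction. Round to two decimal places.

Row totals: 176, 71. Column totals: 96, 151. Grand total N = 247.
Expected counts (row total × column total / N):
  Trait present, Type I: 176×96/247 = 68.405
  Trait present, Type II: 176×151/247 = 107.595
  Trait absent, Type I: 71×96/247 = 27.595
  Trait absent, Type II: 71×151/247 = 43.405
Contributions (O − E)²/E:
  (84 − 68.405)²/68.405 = 3.5554
  (92 − 107.595)²/107.595 = 2.2604
  (12 − 27.595)²/27.595 = 8.8133
  (59 − 43.405)²/43.405 = 5.6031
χ² = 3.5554 + 2.2604 + 8.8133 + 5.6031 = 20.23

20.23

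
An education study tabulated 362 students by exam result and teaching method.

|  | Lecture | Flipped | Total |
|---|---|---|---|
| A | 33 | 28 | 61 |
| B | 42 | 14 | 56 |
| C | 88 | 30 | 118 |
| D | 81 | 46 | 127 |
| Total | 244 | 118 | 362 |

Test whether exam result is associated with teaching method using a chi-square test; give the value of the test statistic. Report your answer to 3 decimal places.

9.908

Grand total N = 362.
Expected counts (row total × column total / N):
  A, Lecture: 61×244/362 = 41.1160
  A, Flipped: 61×118/362 = 19.8840
  B, Lecture: 56×244/362 = 37.7459
  B, Flipped: 56×118/362 = 18.2541
  C, Lecture: 118×244/362 = 79.5359
  C, Flipped: 118×118/362 = 38.4641
  D, Lecture: 127×244/362 = 85.6022
  D, Flipped: 127×118/362 = 41.3978
Contributions (O − E)²/E:
  (33 − 41.1160)²/41.1160 = 1.6020
  (28 − 19.8840)²/19.8840 = 3.3127
  (42 − 37.7459)²/37.7459 = 0.4795
  (14 − 18.2541)²/18.2541 = 0.9914
  (88 − 79.5359)²/79.5359 = 0.9007
  (30 − 38.4641)²/38.4641 = 1.8625
  (81 − 85.6022)²/85.6022 = 0.2474
  (46 − 41.3978)²/41.3978 = 0.5116
χ² = 1.6020 + 3.3127 + 0.4795 + 0.9914 + 0.9007 + 1.8625 + 0.2474 + 0.5116 = 9.908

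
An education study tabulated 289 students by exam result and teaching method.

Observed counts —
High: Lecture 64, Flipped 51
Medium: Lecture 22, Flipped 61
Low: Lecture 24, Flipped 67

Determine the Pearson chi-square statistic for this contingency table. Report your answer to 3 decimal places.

Row totals: 115, 83, 91. Column totals: 110, 179. Grand total N = 289.
Expected counts (row total × column total / N):
  High, Lecture: 115×110/289 = 43.77163
  High, Flipped: 115×179/289 = 71.22837
  Medium, Lecture: 83×110/289 = 31.59170
  Medium, Flipped: 83×179/289 = 51.40830
  Low, Lecture: 91×110/289 = 34.63668
  Low, Flipped: 91×179/289 = 56.36332
Contributions (O − E)²/E:
  (64 − 43.77163)²/43.77163 = 9.3482
  (51 − 71.22837)²/71.22837 = 5.7447
  (22 − 31.59170)²/31.59170 = 2.9122
  (61 − 51.40830)²/51.40830 = 1.7896
  (24 − 34.63668)²/34.63668 = 3.2664
  (67 − 56.36332)²/56.36332 = 2.0073
χ² = 9.3482 + 5.7447 + 2.9122 + 1.7896 + 3.2664 + 2.0073 = 25.068

25.068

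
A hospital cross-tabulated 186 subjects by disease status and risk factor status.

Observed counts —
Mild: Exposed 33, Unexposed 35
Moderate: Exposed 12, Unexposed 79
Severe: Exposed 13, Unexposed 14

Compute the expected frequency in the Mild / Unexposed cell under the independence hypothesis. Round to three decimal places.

46.796

Row total (Mild) = 68; column total (Unexposed) = 128; grand total N = 186.
Expected count = (row total × column total) / N = 68 × 128 / 186 = 46.796.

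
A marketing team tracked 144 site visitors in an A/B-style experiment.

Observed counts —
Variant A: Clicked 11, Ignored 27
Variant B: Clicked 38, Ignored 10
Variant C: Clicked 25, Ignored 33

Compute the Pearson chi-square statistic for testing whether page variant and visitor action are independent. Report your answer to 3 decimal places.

Row totals: 38, 48, 58. Column totals: 74, 70. Grand total N = 144.
Expected counts (row total × column total / N):
  Variant A, Clicked: 38×74/144 = 19.5278
  Variant A, Ignored: 38×70/144 = 18.4722
  Variant B, Clicked: 48×74/144 = 24.6667
  Variant B, Ignored: 48×70/144 = 23.3333
  Variant C, Clicked: 58×74/144 = 29.8056
  Variant C, Ignored: 58×70/144 = 28.1944
Contributions (O − E)²/E:
  (11 − 19.5278)²/19.5278 = 3.7241
  (27 − 18.4722)²/18.4722 = 3.9369
  (38 − 24.6667)²/24.6667 = 7.2072
  (10 − 23.3333)²/23.3333 = 7.6190
  (25 − 29.8056)²/29.8056 = 0.7748
  (33 − 28.1944)²/28.1944 = 0.8191
χ² = 3.7241 + 3.9369 + 7.2072 + 7.6190 + 0.7748 + 0.8191 = 24.081

24.081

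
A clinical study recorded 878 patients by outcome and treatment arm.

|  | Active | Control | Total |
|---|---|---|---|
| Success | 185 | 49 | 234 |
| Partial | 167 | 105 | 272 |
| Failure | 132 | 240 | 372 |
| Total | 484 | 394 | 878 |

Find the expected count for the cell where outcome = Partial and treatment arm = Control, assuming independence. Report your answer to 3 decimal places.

122.059

Row total (Partial) = 272; column total (Control) = 394; grand total N = 878.
Expected count = (row total × column total) / N = 272 × 394 / 878 = 122.059.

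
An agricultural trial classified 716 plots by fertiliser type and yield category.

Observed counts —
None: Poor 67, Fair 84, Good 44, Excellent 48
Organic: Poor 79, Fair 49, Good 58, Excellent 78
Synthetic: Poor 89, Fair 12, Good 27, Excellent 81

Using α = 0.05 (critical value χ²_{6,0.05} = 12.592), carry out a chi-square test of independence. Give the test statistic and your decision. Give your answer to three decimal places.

Row totals: 243, 264, 209. Column totals: 235, 145, 129, 207. Grand total N = 716.
Expected counts (row total × column total / N):
  None, Poor: 243×235/716 = 79.7556
  None, Fair: 243×145/716 = 49.2109
  None, Good: 243×129/716 = 43.7807
  None, Excellent: 243×207/716 = 70.2528
  Organic, Poor: 264×235/716 = 86.6480
  Organic, Fair: 264×145/716 = 53.4637
  Organic, Good: 264×129/716 = 47.5642
  Organic, Excellent: 264×207/716 = 76.3240
  Synthetic, Poor: 209×235/716 = 68.5964
  Synthetic, Fair: 209×145/716 = 42.3254
  Synthetic, Good: 209×129/716 = 37.6550
  Synthetic, Excellent: 209×207/716 = 60.4232
Contributions (O − E)²/E:
  (67 − 79.7556)²/79.7556 = 2.0400
  (84 − 49.2109)²/49.2109 = 24.5938
  (44 − 43.7807)²/43.7807 = 0.0011
  (48 − 70.2528)²/70.2528 = 7.0486
  (79 − 86.6480)²/86.6480 = 0.6751
  (49 − 53.4637)²/53.4637 = 0.3727
  (58 − 47.5642)²/47.5642 = 2.2897
  (78 − 76.3240)²/76.3240 = 0.0368
  (89 − 68.5964)²/68.5964 = 6.0689
  (12 − 42.3254)²/42.3254 = 21.7276
  (27 − 37.6550)²/37.6550 = 3.0150
  (81 − 60.4232)²/60.4232 = 7.0073
χ² = 2.0400 + 24.5938 + 0.0011 + 7.0486 + 0.6751 + 0.3727 + 2.2897 + 0.0368 + 6.0689 + 21.7276 + 3.0150 + 7.0073 = 74.877
df = (3−1)(4−1) = 6. Since 74.877 > 12.592, reject the null hypothesis of independence at α = 0.05.

74.877; reject H₀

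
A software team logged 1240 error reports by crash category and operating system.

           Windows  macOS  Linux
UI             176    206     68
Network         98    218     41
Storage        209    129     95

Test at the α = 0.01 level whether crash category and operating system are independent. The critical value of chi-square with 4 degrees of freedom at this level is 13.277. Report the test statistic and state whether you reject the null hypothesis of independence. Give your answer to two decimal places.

78.68; reject H₀

Row totals: 450, 357, 433. Column totals: 483, 553, 204. Grand total N = 1240.
Expected counts (row total × column total / N):
  UI, Windows: 450×483/1240 = 175.282
  UI, macOS: 450×553/1240 = 200.685
  UI, Linux: 450×204/1240 = 74.032
  Network, Windows: 357×483/1240 = 139.057
  Network, macOS: 357×553/1240 = 159.210
  Network, Linux: 357×204/1240 = 58.732
  Storage, Windows: 433×483/1240 = 168.660
  Storage, macOS: 433×553/1240 = 193.104
  Storage, Linux: 433×204/1240 = 71.235
Contributions (O − E)²/E:
  (176 − 175.282)²/175.282 = 0.0029
  (206 − 200.685)²/200.685 = 0.1408
  (68 − 74.032)²/74.032 = 0.4915
  (98 − 139.057)²/139.057 = 12.1222
  (218 − 159.210)²/159.210 = 21.7088
  (41 − 58.732)²/58.732 = 5.3535
  (209 − 168.660)²/168.660 = 9.6485
  (129 − 193.104)²/193.104 = 21.2804
  (95 − 71.235)²/71.235 = 7.9283
χ² = 0.0029 + 0.1408 + 0.4915 + 12.1222 + 21.7088 + 5.3535 + 9.6485 + 21.2804 + 7.9283 = 78.68
df = (3−1)(3−1) = 4. Since 78.68 > 13.277, reject the null hypothesis of independence at α = 0.01.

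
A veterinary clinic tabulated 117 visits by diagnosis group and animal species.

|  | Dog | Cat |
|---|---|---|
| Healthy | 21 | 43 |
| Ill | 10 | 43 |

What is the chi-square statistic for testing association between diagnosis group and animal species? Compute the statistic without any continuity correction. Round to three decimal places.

2.895

Row totals: 64, 53. Column totals: 31, 86. Grand total N = 117.
Expected counts (row total × column total / N):
  Healthy, Dog: 64×31/117 = 16.9573
  Healthy, Cat: 64×86/117 = 47.0427
  Ill, Dog: 53×31/117 = 14.0427
  Ill, Cat: 53×86/117 = 38.9573
Contributions (O − E)²/E:
  (21 − 16.9573)²/16.9573 = 0.9638
  (43 − 47.0427)²/47.0427 = 0.3474
  (10 − 14.0427)²/14.0427 = 1.1638
  (43 − 38.9573)²/38.9573 = 0.4195
χ² = 0.9638 + 0.3474 + 1.1638 + 0.4195 = 2.895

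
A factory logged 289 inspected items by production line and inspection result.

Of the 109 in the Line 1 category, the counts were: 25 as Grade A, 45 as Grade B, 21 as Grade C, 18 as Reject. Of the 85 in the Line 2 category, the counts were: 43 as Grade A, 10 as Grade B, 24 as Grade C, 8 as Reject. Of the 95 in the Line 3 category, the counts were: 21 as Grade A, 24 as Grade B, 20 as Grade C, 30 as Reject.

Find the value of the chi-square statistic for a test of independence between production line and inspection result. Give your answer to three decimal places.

44.731

Row totals: 109, 85, 95. Column totals: 89, 79, 65, 56. Grand total N = 289.
Expected counts (row total × column total / N):
  Line 1, Grade A: 109×89/289 = 33.5675
  Line 1, Grade B: 109×79/289 = 29.7958
  Line 1, Grade C: 109×65/289 = 24.5156
  Line 1, Reject: 109×56/289 = 21.1211
  Line 2, Grade A: 85×89/289 = 26.1765
  Line 2, Grade B: 85×79/289 = 23.2353
  Line 2, Grade C: 85×65/289 = 19.1176
  Line 2, Reject: 85×56/289 = 16.4706
  Line 3, Grade A: 95×89/289 = 29.2561
  Line 3, Grade B: 95×79/289 = 25.9689
  Line 3, Grade C: 95×65/289 = 21.3668
  Line 3, Reject: 95×56/289 = 18.4083
Contributions (O − E)²/E:
  (25 − 33.5675)²/33.5675 = 2.1867
  (45 − 29.7958)²/29.7958 = 7.7584
  (21 − 24.5156)²/24.5156 = 0.5041
  (18 − 21.1211)²/21.1211 = 0.4612
  (43 − 26.1765)²/26.1765 = 10.8124
  (10 − 23.2353)²/23.2353 = 7.5391
  (24 − 19.1176)²/19.1176 = 1.2469
  (8 − 16.4706)²/16.4706 = 4.3563
  (21 − 29.2561)²/29.2561 = 2.3299
  (24 − 25.9689)²/25.9689 = 0.1493
  (20 − 21.3668)²/21.3668 = 0.0874
  (30 − 18.4083)²/18.4083 = 7.2993
χ² = 2.1867 + 7.7584 + 0.5041 + 0.4612 + 10.8124 + 7.5391 + 1.2469 + 4.3563 + 2.3299 + 0.1493 + 0.0874 + 7.2993 = 44.731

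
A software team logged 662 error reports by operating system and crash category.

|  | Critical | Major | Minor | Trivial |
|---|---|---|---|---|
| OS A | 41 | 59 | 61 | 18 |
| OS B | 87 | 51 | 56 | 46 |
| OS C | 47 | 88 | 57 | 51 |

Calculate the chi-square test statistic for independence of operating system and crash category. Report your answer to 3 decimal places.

37.479

Row totals: 179, 240, 243. Column totals: 175, 198, 174, 115. Grand total N = 662.
Expected counts (row total × column total / N):
  OS A, Critical: 179×175/662 = 47.3187
  OS A, Major: 179×198/662 = 53.5378
  OS A, Minor: 179×174/662 = 47.0483
  OS A, Trivial: 179×115/662 = 31.0952
  OS B, Critical: 240×175/662 = 63.4441
  OS B, Major: 240×198/662 = 71.7825
  OS B, Minor: 240×174/662 = 63.0816
  OS B, Trivial: 240×115/662 = 41.6918
  OS C, Critical: 243×175/662 = 64.2372
  OS C, Major: 243×198/662 = 72.6798
  OS C, Minor: 243×174/662 = 63.8701
  OS C, Trivial: 243×115/662 = 42.2130
Contributions (O − E)²/E:
  (41 − 47.3187)²/47.3187 = 0.8438
  (59 − 53.5378)²/53.5378 = 0.5573
  (61 − 47.0483)²/47.0483 = 4.1372
  (18 − 31.0952)²/31.0952 = 5.5148
  (87 − 63.4441)²/63.4441 = 8.7460
  (51 − 71.7825)²/71.7825 = 6.0170
  (56 − 63.0816)²/63.0816 = 0.7950
  (46 − 41.6918)²/41.6918 = 0.4452
  (47 − 64.2372)²/64.2372 = 4.6254
  (88 − 72.6798)²/72.6798 = 3.2294
  (57 − 63.8701)²/63.8701 = 0.7390
  (51 − 42.2130)²/42.2130 = 1.8291
χ² = 0.8438 + 0.5573 + 4.1372 + 5.5148 + 8.7460 + 6.0170 + 0.7950 + 0.4452 + 4.6254 + 3.2294 + 0.7390 + 1.8291 = 37.479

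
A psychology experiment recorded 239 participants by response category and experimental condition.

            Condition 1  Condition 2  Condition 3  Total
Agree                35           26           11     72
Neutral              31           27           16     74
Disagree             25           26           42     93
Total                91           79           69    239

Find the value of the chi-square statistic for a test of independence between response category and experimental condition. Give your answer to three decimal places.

21.145

Grand total N = 239.
Expected counts (row total × column total / N):
  Agree, Condition 1: 72×91/239 = 27.4142
  Agree, Condition 2: 72×79/239 = 23.7992
  Agree, Condition 3: 72×69/239 = 20.7866
  Neutral, Condition 1: 74×91/239 = 28.1757
  Neutral, Condition 2: 74×79/239 = 24.4603
  Neutral, Condition 3: 74×69/239 = 21.3640
  Disagree, Condition 1: 93×91/239 = 35.4100
  Disagree, Condition 2: 93×79/239 = 30.7406
  Disagree, Condition 3: 93×69/239 = 26.8494
Contributions (O − E)²/E:
  (35 − 27.4142)²/27.4142 = 2.0991
  (26 − 23.7992)²/23.7992 = 0.2035
  (11 − 20.7866)²/20.7866 = 4.6077
  (31 − 28.1757)²/28.1757 = 0.2831
  (27 − 24.4603)²/24.4603 = 0.2637
  (16 − 21.3640)²/21.3640 = 1.3468
  (25 − 35.4100)²/35.4100 = 3.0604
  (26 − 30.7406)²/30.7406 = 0.7311
  (42 − 26.8494)²/26.8494 = 8.5492
χ² = 2.0991 + 0.2035 + 4.6077 + 0.2831 + 0.2637 + 1.3468 + 3.0604 + 0.7311 + 8.5492 = 21.145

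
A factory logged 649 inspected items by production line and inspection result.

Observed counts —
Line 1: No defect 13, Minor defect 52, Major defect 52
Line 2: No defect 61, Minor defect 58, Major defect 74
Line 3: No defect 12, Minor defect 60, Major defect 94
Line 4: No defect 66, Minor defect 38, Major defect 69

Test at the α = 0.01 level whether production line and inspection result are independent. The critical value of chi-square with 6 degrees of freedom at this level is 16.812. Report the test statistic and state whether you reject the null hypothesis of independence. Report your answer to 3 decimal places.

Row totals: 117, 193, 166, 173. Column totals: 152, 208, 289. Grand total N = 649.
Expected counts (row total × column total / N):
  Line 1, No defect: 117×152/649 = 27.40216
  Line 1, Minor defect: 117×208/649 = 37.49769
  Line 1, Major defect: 117×289/649 = 52.10015
  Line 2, No defect: 193×152/649 = 45.20185
  Line 2, Minor defect: 193×208/649 = 61.85516
  Line 2, Major defect: 193×289/649 = 85.94299
  Line 3, No defect: 166×152/649 = 38.87827
  Line 3, Minor defect: 166×208/649 = 53.20185
  Line 3, Major defect: 166×289/649 = 73.91988
  Line 4, No defect: 173×152/649 = 40.51772
  Line 4, Minor defect: 173×208/649 = 55.44530
  Line 4, Major defect: 173×289/649 = 77.03698
Contributions (O − E)²/E:
  (13 − 27.40216)²/27.40216 = 7.5696
  (52 − 37.49769)²/37.49769 = 5.6088
  (52 − 52.10015)²/52.10015 = 0.0002
  (61 − 45.20185)²/45.20185 = 5.5215
  (58 − 61.85516)²/61.85516 = 0.2403
  (74 − 85.94299)²/85.94299 = 1.6596
  (12 − 38.87827)²/38.87827 = 18.5821
  (60 − 53.20185)²/53.20185 = 0.8687
  (94 − 73.91988)²/73.91988 = 5.4547
  (66 − 40.51772)²/40.51772 = 16.0262
  (38 − 55.44530)²/55.44530 = 5.4890
  (69 − 77.03698)²/77.03698 = 0.8385
χ² = 7.5696 + 5.6088 + 0.0002 + 5.5215 + 0.2403 + 1.6596 + 18.5821 + 0.8687 + 5.4547 + 16.0262 + 5.4890 + 0.8385 = 67.859
df = (4−1)(3−1) = 6. Since 67.859 > 16.812, reject the null hypothesis of independence at α = 0.01.

67.859; reject H₀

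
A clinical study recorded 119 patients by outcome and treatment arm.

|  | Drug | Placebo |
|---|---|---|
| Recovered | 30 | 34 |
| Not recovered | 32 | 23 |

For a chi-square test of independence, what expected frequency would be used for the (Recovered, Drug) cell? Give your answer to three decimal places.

Row total (Recovered) = 64; column total (Drug) = 62; grand total N = 119.
Expected count = (row total × column total) / N = 64 × 62 / 119 = 33.345.

33.345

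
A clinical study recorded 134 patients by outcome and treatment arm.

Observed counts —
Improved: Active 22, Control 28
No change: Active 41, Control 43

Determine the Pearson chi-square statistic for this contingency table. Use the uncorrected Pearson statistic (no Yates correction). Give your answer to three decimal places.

Row totals: 50, 84. Column totals: 63, 71. Grand total N = 134.
Expected counts (row total × column total / N):
  Improved, Active: 50×63/134 = 23.5075
  Improved, Control: 50×71/134 = 26.4925
  No change, Active: 84×63/134 = 39.4925
  No change, Control: 84×71/134 = 44.5075
Contributions (O − E)²/E:
  (22 − 23.5075)²/23.5075 = 0.0967
  (28 − 26.4925)²/26.4925 = 0.0858
  (41 − 39.4925)²/39.4925 = 0.0575
  (43 − 44.5075)²/44.5075 = 0.0511
χ² = 0.0967 + 0.0858 + 0.0575 + 0.0511 = 0.291

0.291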